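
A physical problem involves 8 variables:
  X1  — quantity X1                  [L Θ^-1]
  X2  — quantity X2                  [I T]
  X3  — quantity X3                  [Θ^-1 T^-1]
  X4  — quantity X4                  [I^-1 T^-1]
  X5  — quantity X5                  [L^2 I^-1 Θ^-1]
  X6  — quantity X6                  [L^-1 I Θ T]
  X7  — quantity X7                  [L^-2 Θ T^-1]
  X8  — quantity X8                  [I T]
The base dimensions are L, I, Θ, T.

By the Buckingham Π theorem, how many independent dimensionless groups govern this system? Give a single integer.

5

Write exponents as rows L,I,Θ,T / cols X1,X2,X3,X4,X5,X6,X7,X8:
  L: [ 1  0  0  0  2 -1 -2  0]
  I: [ 0  1  0 -1 -1  1  0  1]
  Θ: [-1  0 -1  0 -1  1  1  0]
  T: [ 0  1 -1 -1  0  1 -1  1]
Echelon form has 3 nonzero rows (pivots: X1,X2,X3)
8 vars − rank 3 = 5 Π groups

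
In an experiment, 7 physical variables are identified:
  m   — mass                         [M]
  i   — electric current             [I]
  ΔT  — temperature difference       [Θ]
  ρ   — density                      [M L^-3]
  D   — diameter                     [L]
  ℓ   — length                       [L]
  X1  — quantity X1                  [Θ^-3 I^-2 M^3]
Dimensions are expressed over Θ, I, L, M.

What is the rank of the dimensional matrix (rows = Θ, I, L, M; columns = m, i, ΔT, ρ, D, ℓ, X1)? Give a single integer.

Write exponents as rows Θ,I,L,M / cols m,i,ΔT,ρ,D,ℓ,X1:
  Θ: [ 0  0  1  0  0  0 -3]
  I: [ 0  1  0  0  0  0 -2]
  L: [ 0  0  0 -3  1  1  0]
  M: [ 1  0  0  1  0  0  3]
Row reduction gives pivot columns m,i,ΔT,ρ; rank = 4

4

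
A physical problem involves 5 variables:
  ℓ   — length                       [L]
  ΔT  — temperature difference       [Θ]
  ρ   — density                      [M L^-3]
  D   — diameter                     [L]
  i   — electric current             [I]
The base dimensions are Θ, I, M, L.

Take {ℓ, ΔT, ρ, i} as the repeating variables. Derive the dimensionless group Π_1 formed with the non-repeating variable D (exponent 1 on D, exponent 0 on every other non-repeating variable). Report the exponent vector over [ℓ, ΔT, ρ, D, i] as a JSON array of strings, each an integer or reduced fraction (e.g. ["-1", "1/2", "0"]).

["-1", "0", "0", "1", "0"]

Write exponents as rows Θ,I,M,L / cols ℓ,ΔT,ρ,D,i:
  Θ: [ 0  1  0  0  0]
  I: [ 0  0  0  0  1]
  M: [ 0  0  1  0  0]
  L: [ 1  0 -3  1  0]
RREF → pivots at {ℓ,ΔT,ρ,i} ⇒ r = 4
Repeat: ℓ,ΔT,ρ,i; free: D
RREF:
  r0: [   1    0    0    1    0]
  r1: [   0    1    0    0    0]
  r2: [   0    0    1    0    0]
  r3: [   0    0    0    0    1]
Fix exponent of D at 1; solve each RREF row for its pivot's exponent:
  r0: exp(ℓ) + (1)·1 = 0 ⇒ exp(ℓ) = -1
  r1: exp(ΔT) + (0)·1 = 0 ⇒ exp(ΔT) = 0
  r2: exp(ρ) + (0)·1 = 0 ⇒ exp(ρ) = 0
  r3: exp(i) + (0)·1 = 0 ⇒ exp(i) = 0
Π_1 = ℓ^-1 · D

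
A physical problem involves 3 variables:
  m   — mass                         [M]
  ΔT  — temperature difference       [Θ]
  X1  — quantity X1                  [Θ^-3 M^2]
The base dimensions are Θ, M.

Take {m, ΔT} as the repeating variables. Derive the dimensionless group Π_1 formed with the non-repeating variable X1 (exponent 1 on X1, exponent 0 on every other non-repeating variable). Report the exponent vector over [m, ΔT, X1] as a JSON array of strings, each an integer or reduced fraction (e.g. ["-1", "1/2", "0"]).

Write exponents as rows Θ,M / cols m,ΔT,X1:
  Θ: [ 0  1 -3]
  M: [ 1  0  2]
RREF → pivots at {m,ΔT} ⇒ r = 2
Pivot set = {m,ΔT}, free = {X1}
RREF:
  r0: [   1    0    2]
  r1: [   0    1   -3]
Fix exponent of X1 at 1; solve each RREF row for its pivot's exponent:
  r0: exp(m) + (2)·1 = 0 ⇒ exp(m) = -2
  r1: exp(ΔT) + (-3)·1 = 0 ⇒ exp(ΔT) = 3
Π_1 = m^-2 · ΔT^3 · X1

["-2", "3", "1"]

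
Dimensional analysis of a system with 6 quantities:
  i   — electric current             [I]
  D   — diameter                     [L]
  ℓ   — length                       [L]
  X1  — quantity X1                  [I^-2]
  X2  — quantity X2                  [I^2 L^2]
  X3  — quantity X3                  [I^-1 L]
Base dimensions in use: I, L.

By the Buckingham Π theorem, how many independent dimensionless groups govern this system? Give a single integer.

4

Dimensional matrix (I×L by i×D×ℓ×X1×X2×X3):
  I: [ 1  0  0 -2  2 -1]
  L: [ 0  1  1  0  2  1]
Echelon form has 2 nonzero rows (pivots: i,D)
n=6, r=2 ⇒ 4 dimensionless groups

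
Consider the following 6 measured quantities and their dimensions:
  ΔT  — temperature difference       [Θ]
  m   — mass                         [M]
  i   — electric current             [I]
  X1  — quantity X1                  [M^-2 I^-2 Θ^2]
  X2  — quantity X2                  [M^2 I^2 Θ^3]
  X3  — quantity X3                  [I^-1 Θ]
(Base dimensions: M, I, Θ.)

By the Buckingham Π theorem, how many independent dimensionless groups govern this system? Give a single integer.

3

Dimensional matrix (M×I×Θ by ΔT×m×i×X1×X2×X3):
  M: [ 0  1  0 -2  2  0]
  I: [ 0  0  1 -2  2 -1]
  Θ: [ 1  0  0  2  3  1]
Echelon form has 3 nonzero rows (pivots: ΔT,m,i)
n=6, r=3 ⇒ 3 dimensionless groups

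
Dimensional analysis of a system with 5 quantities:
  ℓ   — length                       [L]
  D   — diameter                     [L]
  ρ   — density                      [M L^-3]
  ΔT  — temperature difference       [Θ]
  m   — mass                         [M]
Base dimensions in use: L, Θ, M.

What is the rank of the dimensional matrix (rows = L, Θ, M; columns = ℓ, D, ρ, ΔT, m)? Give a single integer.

3

Exponent matrix [L,Θ,M] × [ℓ,D,ρ,ΔT,m]:
  L: [ 1  1 -3  0  0]
  Θ: [ 0  0  0  1  0]
  M: [ 0  0  1  0  1]
Echelon form has 3 nonzero rows (pivots: ℓ,ρ,ΔT)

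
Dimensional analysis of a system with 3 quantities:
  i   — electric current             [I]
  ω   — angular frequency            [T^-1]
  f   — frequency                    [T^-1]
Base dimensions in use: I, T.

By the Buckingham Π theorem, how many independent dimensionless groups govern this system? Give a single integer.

1

Exponent matrix [I,T] × [i,ω,f]:
  I: [ 1  0  0]
  T: [ 0 -1 -1]
RREF → pivots at {i,ω} ⇒ r = 2
Π count = n − r = 3 − 2 = 1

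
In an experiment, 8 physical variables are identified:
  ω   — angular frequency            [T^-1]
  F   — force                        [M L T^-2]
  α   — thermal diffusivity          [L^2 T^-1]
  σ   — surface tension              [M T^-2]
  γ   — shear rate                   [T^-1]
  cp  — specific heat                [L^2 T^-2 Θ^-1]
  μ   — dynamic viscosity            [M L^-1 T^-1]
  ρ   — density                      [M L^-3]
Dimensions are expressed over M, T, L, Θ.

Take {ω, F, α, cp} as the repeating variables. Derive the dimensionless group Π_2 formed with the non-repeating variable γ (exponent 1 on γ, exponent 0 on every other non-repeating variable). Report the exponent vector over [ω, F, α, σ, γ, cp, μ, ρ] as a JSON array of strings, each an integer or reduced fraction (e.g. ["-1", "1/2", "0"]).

["-1", "0", "0", "0", "1", "0", "0", "0"]

Dimensional matrix (M×T×L×Θ by ω×F×α×σ×γ×cp×μ×ρ):
  M: [ 0  1  0  1  0  0  1  1]
  T: [-1 -2 -1 -2 -1 -2 -1  0]
  L: [ 0  1  2  0  0  2 -1 -3]
  Θ: [ 0  0  0  0  0 -1  0  0]
RREF → pivots at {ω,F,α,cp} ⇒ r = 4
Pivot set = {ω,F,α,cp}, free = {σ,γ,μ,ρ}
RREF:
  r0: [   1    0    0  1/2    1    0    0    0]
  r1: [   0    1    0    1    0    0    1    1]
  r2: [   0    0    1 -1/2    0    0   -1   -2]
  r3: [   0    0    0    0    0    1    0    0]
Fix exponent of γ at 1, σ at 0, μ at 0, ρ at 0; solve each RREF row for its pivot's exponent:
  r0: exp(ω) + (1)·1 = 0 ⇒ exp(ω) = -1
  r1: exp(F) + (0)·1 = 0 ⇒ exp(F) = 0
  r2: exp(α) + (0)·1 = 0 ⇒ exp(α) = 0
  r3: exp(cp) + (0)·1 = 0 ⇒ exp(cp) = 0
Π_2 = ω^-1 · γ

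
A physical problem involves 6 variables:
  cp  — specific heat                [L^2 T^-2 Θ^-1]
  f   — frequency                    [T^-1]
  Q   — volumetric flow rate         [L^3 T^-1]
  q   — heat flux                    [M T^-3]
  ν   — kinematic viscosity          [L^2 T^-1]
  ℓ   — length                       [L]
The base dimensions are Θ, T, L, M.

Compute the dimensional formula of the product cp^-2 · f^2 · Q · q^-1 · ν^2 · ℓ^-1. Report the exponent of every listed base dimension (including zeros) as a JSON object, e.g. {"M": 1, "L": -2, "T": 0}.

{"Θ": 2, "T": 2, "L": 2, "M": -1}

Dimensional matrix (Θ×T×L×M by cp×f×Q×q×ν×ℓ):
  Θ: [-1  0  0  0  0  0]
  T: [-2 -1 -1 -3 -1  0]
  L: [ 2  0  3  0  2  1]
  M: [ 0  0  0  1  0  0]
  [Θ]: (-2)·-1+(2)·0+(1)·0+(-1)·0+(2)·0+(-1)·0 = 2
  [T]: (-2)·-2+(2)·-1+(1)·-1+(-1)·-3+(2)·-1+(-1)·0 = 2
  [L]: (-2)·2+(2)·0+(1)·3+(-1)·0+(2)·2+(-1)·1 = 2
  [M]: (-2)·0+(2)·0+(1)·0+(-1)·1+(2)·0+(-1)·0 = -1
⇒ Θ^2 T^2 L^2 M^-1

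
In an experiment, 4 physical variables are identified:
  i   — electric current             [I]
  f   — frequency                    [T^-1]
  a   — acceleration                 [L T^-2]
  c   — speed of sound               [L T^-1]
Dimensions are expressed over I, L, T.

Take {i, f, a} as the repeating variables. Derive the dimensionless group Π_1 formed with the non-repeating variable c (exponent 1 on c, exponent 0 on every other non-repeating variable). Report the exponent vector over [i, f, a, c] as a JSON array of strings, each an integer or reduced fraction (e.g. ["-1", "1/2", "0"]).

["0", "1", "-1", "1"]

Write exponents as rows I,L,T / cols i,f,a,c:
  I: [ 1  0  0  0]
  L: [ 0  0  1  1]
  T: [ 0 -1 -2 -1]
Row reduction gives pivot columns i,f,a; rank = 3
Pivot set = {i,f,a}, free = {c}
RREF:
  r0: [   1    0    0    0]
  r1: [   0    1    0   -1]
  r2: [   0    0    1    1]
Fix exponent of c at 1; solve each RREF row for its pivot's exponent:
  r0: exp(i) + (0)·1 = 0 ⇒ exp(i) = 0
  r1: exp(f) + (-1)·1 = 0 ⇒ exp(f) = 1
  r2: exp(a) + (1)·1 = 0 ⇒ exp(a) = -1
Π_1 = f · a^-1 · c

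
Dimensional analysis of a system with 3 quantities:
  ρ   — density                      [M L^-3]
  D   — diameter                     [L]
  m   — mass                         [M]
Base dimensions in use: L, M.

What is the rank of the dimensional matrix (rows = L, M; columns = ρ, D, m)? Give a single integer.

Dimensional matrix (L×M by ρ×D×m):
  L: [-3  1  0]
  M: [ 1  0  1]
Row reduction gives pivot columns ρ,D; rank = 2

2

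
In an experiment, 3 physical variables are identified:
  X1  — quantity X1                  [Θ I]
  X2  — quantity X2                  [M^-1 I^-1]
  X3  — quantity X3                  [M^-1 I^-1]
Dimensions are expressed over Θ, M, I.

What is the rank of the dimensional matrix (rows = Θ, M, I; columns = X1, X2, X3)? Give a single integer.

2

Write exponents as rows Θ,M,I / cols X1,X2,X3:
  Θ: [ 1  0  0]
  M: [ 0 -1 -1]
  I: [ 1 -1 -1]
Row reduction gives pivot columns X1,X2; rank = 2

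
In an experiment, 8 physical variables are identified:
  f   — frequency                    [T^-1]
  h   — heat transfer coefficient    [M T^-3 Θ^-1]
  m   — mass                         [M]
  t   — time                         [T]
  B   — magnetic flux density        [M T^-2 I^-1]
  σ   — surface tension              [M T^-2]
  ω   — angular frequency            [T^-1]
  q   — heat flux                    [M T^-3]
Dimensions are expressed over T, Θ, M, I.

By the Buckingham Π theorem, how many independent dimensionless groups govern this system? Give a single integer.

4

Exponent matrix [T,Θ,M,I] × [f,h,m,t,B,σ,ω,q]:
  T: [-1 -3  0  1 -2 -2 -1 -3]
  Θ: [ 0 -1  0  0  0  0  0  0]
  M: [ 0  1  1  0  1  1  0  1]
  I: [ 0  0  0  0 -1  0  0  0]
RREF → pivots at {f,h,m,B} ⇒ r = 4
n=8, r=4 ⇒ 4 dimensionless groups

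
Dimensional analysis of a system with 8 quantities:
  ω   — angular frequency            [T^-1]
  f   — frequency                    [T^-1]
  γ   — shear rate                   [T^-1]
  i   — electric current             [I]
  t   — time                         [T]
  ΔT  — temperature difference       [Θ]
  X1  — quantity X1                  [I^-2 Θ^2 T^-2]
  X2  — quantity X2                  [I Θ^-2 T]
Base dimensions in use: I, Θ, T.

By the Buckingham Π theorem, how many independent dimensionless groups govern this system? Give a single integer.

5

Exponent matrix [I,Θ,T] × [ω,f,γ,i,t,ΔT,X1,X2]:
  I: [ 0  0  0  1  0  0 -2  1]
  Θ: [ 0  0  0  0  0  1  2 -2]
  T: [-1 -1 -1  0  1  0 -2  1]
Row reduction gives pivot columns ω,i,ΔT; rank = 3
Π count = n − r = 8 − 3 = 5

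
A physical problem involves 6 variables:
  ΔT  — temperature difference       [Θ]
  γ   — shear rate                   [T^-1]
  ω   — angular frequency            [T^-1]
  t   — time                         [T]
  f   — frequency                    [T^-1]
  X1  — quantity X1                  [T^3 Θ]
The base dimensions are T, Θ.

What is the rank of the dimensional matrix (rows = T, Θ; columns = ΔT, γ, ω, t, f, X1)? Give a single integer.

2

Dimensional matrix (T×Θ by ΔT×γ×ω×t×f×X1):
  T: [ 0 -1 -1  1 -1  3]
  Θ: [ 1  0  0  0  0  1]
RREF → pivots at {ΔT,γ} ⇒ r = 2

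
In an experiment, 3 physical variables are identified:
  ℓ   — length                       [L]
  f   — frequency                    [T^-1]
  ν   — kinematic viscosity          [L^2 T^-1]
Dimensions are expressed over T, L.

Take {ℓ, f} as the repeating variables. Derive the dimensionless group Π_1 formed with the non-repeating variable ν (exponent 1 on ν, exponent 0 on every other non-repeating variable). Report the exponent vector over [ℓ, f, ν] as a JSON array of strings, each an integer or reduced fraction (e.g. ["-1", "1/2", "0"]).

Write exponents as rows T,L / cols ℓ,f,ν:
  T: [ 0 -1 -1]
  L: [ 1  0  2]
RREF → pivots at {ℓ,f} ⇒ r = 2
Pivot set = {ℓ,f}, free = {ν}
RREF:
  r0: [   1    0    2]
  r1: [   0    1    1]
Fix exponent of ν at 1; solve each RREF row for its pivot's exponent:
  r0: exp(ℓ) + (2)·1 = 0 ⇒ exp(ℓ) = -2
  r1: exp(f) + (1)·1 = 0 ⇒ exp(f) = -1
Π_1 = ℓ^-2 · f^-1 · ν

["-2", "-1", "1"]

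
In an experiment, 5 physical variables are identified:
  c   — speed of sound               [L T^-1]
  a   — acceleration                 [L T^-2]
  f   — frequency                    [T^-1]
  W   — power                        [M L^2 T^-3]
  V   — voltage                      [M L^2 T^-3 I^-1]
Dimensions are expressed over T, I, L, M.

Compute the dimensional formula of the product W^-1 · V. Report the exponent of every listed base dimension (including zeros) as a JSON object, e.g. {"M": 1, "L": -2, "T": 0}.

Write exponents as rows T,I,L,M / cols c,a,f,W,V:
  T: [-1 -2 -1 -3 -3]
  I: [ 0  0  0  0 -1]
  L: [ 1  1  0  2  2]
  M: [ 0  0  0  1  1]
  [T]: (-1)·-3+(1)·-3 = 0
  [I]: (-1)·0+(1)·-1 = -1
  [L]: (-1)·2+(1)·2 = 0
  [M]: (-1)·1+(1)·1 = 0
⇒ I^-1

{"T": 0, "I": -1, "L": 0, "M": 0}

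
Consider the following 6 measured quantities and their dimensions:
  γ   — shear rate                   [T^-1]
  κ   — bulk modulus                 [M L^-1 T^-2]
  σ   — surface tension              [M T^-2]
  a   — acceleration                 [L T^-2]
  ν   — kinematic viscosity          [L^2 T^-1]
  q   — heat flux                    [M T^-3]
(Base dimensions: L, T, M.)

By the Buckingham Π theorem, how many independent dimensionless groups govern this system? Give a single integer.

3

Write exponents as rows L,T,M / cols γ,κ,σ,a,ν,q:
  L: [ 0 -1  0  1  2  0]
  T: [-1 -2 -2 -2 -1 -3]
  M: [ 0  1  1  0  0  1]
Row reduction gives pivot columns γ,κ,σ; rank = 3
Π count = n − r = 6 − 3 = 3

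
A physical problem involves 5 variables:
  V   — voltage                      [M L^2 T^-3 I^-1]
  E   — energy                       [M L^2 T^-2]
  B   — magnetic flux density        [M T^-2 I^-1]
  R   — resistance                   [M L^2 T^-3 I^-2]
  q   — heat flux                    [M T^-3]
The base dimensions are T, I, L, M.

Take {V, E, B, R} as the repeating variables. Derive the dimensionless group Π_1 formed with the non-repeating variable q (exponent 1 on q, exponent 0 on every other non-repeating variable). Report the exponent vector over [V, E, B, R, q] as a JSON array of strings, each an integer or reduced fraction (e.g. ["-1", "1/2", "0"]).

Dimensional matrix (T×I×L×M by V×E×B×R×q):
  T: [-3 -2 -2 -3 -3]
  I: [-1  0 -1 -2  0]
  L: [ 2  2  0  2  0]
  M: [ 1  1  1  1  1]
RREF → pivots at {V,E,B,R} ⇒ r = 4
Pivot set = {V,E,B,R}, free = {q}
RREF:
  r0: [   1    0    0    0    3]
  r1: [   0    1    0    0   -1]
  r2: [   0    0    1    0    1]
  r3: [   0    0    0    1   -2]
Fix exponent of q at 1; solve each RREF row for its pivot's exponent:
  r0: exp(V) + (3)·1 = 0 ⇒ exp(V) = -3
  r1: exp(E) + (-1)·1 = 0 ⇒ exp(E) = 1
  r2: exp(B) + (1)·1 = 0 ⇒ exp(B) = -1
  r3: exp(R) + (-2)·1 = 0 ⇒ exp(R) = 2
Π_1 = V^-3 · E · B^-1 · R^2 · q

["-3", "1", "-1", "2", "1"]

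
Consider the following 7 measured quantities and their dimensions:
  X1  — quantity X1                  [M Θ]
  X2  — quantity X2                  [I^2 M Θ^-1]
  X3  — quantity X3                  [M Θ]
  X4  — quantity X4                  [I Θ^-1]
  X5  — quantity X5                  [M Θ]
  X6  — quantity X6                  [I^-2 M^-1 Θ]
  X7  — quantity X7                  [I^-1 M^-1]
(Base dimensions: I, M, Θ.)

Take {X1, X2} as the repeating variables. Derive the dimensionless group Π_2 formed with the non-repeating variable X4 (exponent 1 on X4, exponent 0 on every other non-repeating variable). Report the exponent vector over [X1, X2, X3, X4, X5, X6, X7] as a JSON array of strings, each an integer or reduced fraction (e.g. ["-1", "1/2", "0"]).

Exponent matrix [I,M,Θ] × [X1,X2,X3,X4,X5,X6,X7]:
  I: [ 0  2  0  1  0 -2 -1]
  M: [ 1  1  1  0  1 -1 -1]
  Θ: [ 1 -1  1 -1  1  1  0]
RREF → pivots at {X1,X2} ⇒ r = 2
Pivot set = {X1,X2}, free = {X3,X4,X5,X6,X7}
RREF:
  r0: [   1    0    1 -1/2    1    0 -1/2]
  r1: [   0    1    0  1/2    0   -1 -1/2]
  r2: [   0    0    0    0    0    0    0]
Fix exponent of X4 at 1, X3 at 0, X5 at 0, X6 at 0, X7 at 0; solve each RREF row for its pivot's exponent:
  r0: exp(X1) + (-1/2)·1 = 0 ⇒ exp(X1) = 1/2
  r1: exp(X2) + (1/2)·1 = 0 ⇒ exp(X2) = -1/2
Π_2 = X1^(1/2) · X2^(-1/2) · X4

["1/2", "-1/2", "0", "1", "0", "0", "0"]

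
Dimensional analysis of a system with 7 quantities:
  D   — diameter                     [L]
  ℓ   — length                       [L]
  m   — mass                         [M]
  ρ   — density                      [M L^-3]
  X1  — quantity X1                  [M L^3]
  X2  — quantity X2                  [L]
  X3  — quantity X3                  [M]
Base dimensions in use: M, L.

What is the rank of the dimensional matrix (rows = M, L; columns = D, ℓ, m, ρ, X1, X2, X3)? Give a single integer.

2

Dimensional matrix (M×L by D×ℓ×m×ρ×X1×X2×X3):
  M: [ 0  0  1  1  1  0  1]
  L: [ 1  1  0 -3  3  1  0]
RREF → pivots at {D,m} ⇒ r = 2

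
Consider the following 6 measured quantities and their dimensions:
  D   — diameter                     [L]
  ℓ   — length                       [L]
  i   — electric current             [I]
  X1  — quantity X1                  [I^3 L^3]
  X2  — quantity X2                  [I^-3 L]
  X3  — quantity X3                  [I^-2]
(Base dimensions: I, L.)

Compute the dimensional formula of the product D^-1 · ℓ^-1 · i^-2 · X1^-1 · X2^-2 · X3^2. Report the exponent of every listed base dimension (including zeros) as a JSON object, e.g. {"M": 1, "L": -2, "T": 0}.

{"I": -3, "L": -7}

Dimensional matrix (I×L by D×ℓ×i×X1×X2×X3):
  I: [ 0  0  1  3 -3 -2]
  L: [ 1  1  0  3  1  0]
  [I]: (-1)·0+(-1)·0+(-2)·1+(-1)·3+(-2)·-3+(2)·-2 = -3
  [L]: (-1)·1+(-1)·1+(-2)·0+(-1)·3+(-2)·1+(2)·0 = -7
⇒ I^-3 L^-7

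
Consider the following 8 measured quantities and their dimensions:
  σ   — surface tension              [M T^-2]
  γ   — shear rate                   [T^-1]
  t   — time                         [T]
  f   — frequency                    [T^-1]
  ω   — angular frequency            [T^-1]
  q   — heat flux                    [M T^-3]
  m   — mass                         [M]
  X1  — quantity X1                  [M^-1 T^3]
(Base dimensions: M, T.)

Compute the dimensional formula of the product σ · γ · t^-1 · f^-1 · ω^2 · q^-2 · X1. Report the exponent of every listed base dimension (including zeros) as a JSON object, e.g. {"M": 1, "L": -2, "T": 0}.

Dimensional matrix (M×T by σ×γ×t×f×ω×q×m×X1):
  M: [ 1  0  0  0  0  1  1 -1]
  T: [-2 -1  1 -1 -1 -3  0  3]
  [M]: (1)·1+(1)·0+(-1)·0+(-1)·0+(2)·0+(-2)·1+(1)·-1 = -2
  [T]: (1)·-2+(1)·-1+(-1)·1+(-1)·-1+(2)·-1+(-2)·-3+(1)·3 = 4
⇒ M^-2 T^4

{"M": -2, "T": 4}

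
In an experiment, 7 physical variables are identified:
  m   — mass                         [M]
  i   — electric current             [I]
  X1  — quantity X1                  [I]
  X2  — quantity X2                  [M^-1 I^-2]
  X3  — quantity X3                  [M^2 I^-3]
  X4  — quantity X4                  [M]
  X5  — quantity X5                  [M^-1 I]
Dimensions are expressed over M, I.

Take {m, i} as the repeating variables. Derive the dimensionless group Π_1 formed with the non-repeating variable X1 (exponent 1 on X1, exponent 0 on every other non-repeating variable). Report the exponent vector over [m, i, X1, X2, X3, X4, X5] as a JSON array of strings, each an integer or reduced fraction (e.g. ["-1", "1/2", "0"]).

["0", "-1", "1", "0", "0", "0", "0"]

Exponent matrix [M,I] × [m,i,X1,X2,X3,X4,X5]:
  M: [ 1  0  0 -1  2  1 -1]
  I: [ 0  1  1 -2 -3  0  1]
Row reduction gives pivot columns m,i; rank = 2
Pivot set = {m,i}, free = {X1,X2,X3,X4,X5}
RREF:
  r0: [   1    0    0   -1    2    1   -1]
  r1: [   0    1    1   -2   -3    0    1]
Fix exponent of X1 at 1, X2 at 0, X3 at 0, X4 at 0, X5 at 0; solve each RREF row for its pivot's exponent:
  r0: exp(m) + (0)·1 = 0 ⇒ exp(m) = 0
  r1: exp(i) + (1)·1 = 0 ⇒ exp(i) = -1
Π_1 = i^-1 · X1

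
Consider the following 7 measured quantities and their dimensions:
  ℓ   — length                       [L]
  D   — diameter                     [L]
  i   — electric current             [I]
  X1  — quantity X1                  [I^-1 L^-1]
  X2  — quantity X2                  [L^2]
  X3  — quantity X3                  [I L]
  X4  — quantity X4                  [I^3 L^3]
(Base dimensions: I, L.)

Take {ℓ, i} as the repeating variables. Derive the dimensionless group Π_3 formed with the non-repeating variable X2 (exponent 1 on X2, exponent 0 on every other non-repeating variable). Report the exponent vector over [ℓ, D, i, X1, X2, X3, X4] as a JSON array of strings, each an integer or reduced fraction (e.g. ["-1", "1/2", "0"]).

Dimensional matrix (I×L by ℓ×D×i×X1×X2×X3×X4):
  I: [ 0  0  1 -1  0  1  3]
  L: [ 1  1  0 -1  2  1  3]
RREF → pivots at {ℓ,i} ⇒ r = 2
Repeat: ℓ,i; free: D,X1,X2,X3,X4
RREF:
  r0: [   1    1    0   -1    2    1    3]
  r1: [   0    0    1   -1    0    1    3]
Fix exponent of X2 at 1, D at 0, X1 at 0, X3 at 0, X4 at 0; solve each RREF row for its pivot's exponent:
  r0: exp(ℓ) + (2)·1 = 0 ⇒ exp(ℓ) = -2
  r1: exp(i) + (0)·1 = 0 ⇒ exp(i) = 0
Π_3 = ℓ^-2 · X2

["-2", "0", "0", "0", "1", "0", "0"]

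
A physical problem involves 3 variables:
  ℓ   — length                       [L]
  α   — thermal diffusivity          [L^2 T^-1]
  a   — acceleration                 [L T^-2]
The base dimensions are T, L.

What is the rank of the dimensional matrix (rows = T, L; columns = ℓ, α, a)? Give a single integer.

Dimensional matrix (T×L by ℓ×α×a):
  T: [ 0 -1 -2]
  L: [ 1  2  1]
Echelon form has 2 nonzero rows (pivots: ℓ,α)

2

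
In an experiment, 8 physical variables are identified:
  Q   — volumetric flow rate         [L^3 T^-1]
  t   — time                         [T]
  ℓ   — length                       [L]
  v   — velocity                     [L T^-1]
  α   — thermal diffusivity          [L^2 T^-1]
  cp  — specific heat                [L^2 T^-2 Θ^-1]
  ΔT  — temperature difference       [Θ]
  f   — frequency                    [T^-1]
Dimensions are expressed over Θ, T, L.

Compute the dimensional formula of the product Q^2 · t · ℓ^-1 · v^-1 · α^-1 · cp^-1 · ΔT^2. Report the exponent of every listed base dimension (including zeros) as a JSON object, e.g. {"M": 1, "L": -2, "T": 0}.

{"Θ": 3, "T": 3, "L": 0}

Write exponents as rows Θ,T,L / cols Q,t,ℓ,v,α,cp,ΔT,f:
  Θ: [ 0  0  0  0  0 -1  1  0]
  T: [-1  1  0 -1 -1 -2  0 -1]
  L: [ 3  0  1  1  2  2  0  0]
  [Θ]: (2)·0+(1)·0+(-1)·0+(-1)·0+(-1)·0+(-1)·-1+(2)·1 = 3
  [T]: (2)·-1+(1)·1+(-1)·0+(-1)·-1+(-1)·-1+(-1)·-2+(2)·0 = 3
  [L]: (2)·3+(1)·0+(-1)·1+(-1)·1+(-1)·2+(-1)·2+(2)·0 = 0
⇒ Θ^3 T^3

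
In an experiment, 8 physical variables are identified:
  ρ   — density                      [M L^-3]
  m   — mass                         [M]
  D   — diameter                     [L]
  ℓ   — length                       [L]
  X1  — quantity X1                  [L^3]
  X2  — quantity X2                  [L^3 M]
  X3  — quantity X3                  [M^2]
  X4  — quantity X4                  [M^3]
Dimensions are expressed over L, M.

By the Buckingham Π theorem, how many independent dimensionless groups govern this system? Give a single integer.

Write exponents as rows L,M / cols ρ,m,D,ℓ,X1,X2,X3,X4:
  L: [-3  0  1  1  3  3  0  0]
  M: [ 1  1  0  0  0  1  2  3]
RREF → pivots at {ρ,m} ⇒ r = 2
8 vars − rank 2 = 6 Π groups

6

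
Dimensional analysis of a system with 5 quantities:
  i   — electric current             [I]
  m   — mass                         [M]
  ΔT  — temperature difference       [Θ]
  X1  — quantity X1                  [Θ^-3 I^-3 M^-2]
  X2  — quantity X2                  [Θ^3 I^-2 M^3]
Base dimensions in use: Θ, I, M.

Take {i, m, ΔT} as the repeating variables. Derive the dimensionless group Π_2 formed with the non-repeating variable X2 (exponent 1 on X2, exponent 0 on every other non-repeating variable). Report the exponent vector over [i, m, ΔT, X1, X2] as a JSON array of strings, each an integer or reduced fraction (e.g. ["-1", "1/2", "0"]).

Dimensional matrix (Θ×I×M by i×m×ΔT×X1×X2):
  Θ: [ 0  0  1 -3  3]
  I: [ 1  0  0 -3 -2]
  M: [ 0  1  0 -2  3]
Row reduction gives pivot columns i,m,ΔT; rank = 3
Pivot set = {i,m,ΔT}, free = {X1,X2}
RREF:
  r0: [   1    0    0   -3   -2]
  r1: [   0    1    0   -2    3]
  r2: [   0    0    1   -3    3]
Fix exponent of X2 at 1, X1 at 0; solve each RREF row for its pivot's exponent:
  r0: exp(i) + (-2)·1 = 0 ⇒ exp(i) = 2
  r1: exp(m) + (3)·1 = 0 ⇒ exp(m) = -3
  r2: exp(ΔT) + (3)·1 = 0 ⇒ exp(ΔT) = -3
Π_2 = i^2 · m^-3 · ΔT^-3 · X2

["2", "-3", "-3", "0", "1"]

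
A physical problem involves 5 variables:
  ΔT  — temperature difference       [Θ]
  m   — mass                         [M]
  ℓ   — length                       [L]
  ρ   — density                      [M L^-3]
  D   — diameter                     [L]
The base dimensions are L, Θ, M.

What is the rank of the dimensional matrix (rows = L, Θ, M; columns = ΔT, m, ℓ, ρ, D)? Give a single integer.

3

Dimensional matrix (L×Θ×M by ΔT×m×ℓ×ρ×D):
  L: [ 0  0  1 -3  1]
  Θ: [ 1  0  0  0  0]
  M: [ 0  1  0  1  0]
Echelon form has 3 nonzero rows (pivots: ΔT,m,ℓ)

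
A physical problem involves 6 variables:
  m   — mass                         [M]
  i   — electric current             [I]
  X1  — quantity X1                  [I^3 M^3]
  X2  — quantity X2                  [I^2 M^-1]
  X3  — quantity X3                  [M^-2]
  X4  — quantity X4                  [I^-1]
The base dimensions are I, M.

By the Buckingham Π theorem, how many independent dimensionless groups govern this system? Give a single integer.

Exponent matrix [I,M] × [m,i,X1,X2,X3,X4]:
  I: [ 0  1  3  2  0 -1]
  M: [ 1  0  3 -1 -2  0]
Echelon form has 2 nonzero rows (pivots: m,i)
Π count = n − r = 6 − 2 = 4

4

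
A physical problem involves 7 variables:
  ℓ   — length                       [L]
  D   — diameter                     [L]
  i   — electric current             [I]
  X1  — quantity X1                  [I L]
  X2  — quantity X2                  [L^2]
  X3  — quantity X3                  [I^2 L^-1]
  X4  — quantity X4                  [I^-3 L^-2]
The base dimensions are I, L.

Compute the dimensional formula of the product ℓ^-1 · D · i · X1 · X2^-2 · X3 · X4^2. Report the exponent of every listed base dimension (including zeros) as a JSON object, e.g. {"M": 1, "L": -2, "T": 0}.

{"I": -2, "L": -8}

Exponent matrix [I,L] × [ℓ,D,i,X1,X2,X3,X4]:
  I: [ 0  0  1  1  0  2 -3]
  L: [ 1  1  0  1  2 -1 -2]
  [I]: (-1)·0+(1)·0+(1)·1+(1)·1+(-2)·0+(1)·2+(2)·-3 = -2
  [L]: (-1)·1+(1)·1+(1)·0+(1)·1+(-2)·2+(1)·-1+(2)·-2 = -8
⇒ I^-2 L^-8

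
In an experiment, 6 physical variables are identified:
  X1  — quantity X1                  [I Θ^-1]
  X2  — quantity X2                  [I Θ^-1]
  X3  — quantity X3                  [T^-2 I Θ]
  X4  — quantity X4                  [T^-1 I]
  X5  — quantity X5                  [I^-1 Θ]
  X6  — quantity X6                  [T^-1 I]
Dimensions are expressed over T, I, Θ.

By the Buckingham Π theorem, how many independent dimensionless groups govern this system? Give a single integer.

Write exponents as rows T,I,Θ / cols X1,X2,X3,X4,X5,X6:
  T: [ 0  0 -2 -1  0 -1]
  I: [ 1  1  1  1 -1  1]
  Θ: [-1 -1  1  0  1  0]
Echelon form has 2 nonzero rows (pivots: X1,X3)
6 vars − rank 2 = 4 Π groups

4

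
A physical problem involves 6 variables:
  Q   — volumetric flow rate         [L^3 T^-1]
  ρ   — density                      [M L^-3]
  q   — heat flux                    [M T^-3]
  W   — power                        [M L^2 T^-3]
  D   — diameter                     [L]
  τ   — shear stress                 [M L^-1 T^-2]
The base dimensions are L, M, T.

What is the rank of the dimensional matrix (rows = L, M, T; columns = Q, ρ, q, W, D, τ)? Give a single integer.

3

Write exponents as rows L,M,T / cols Q,ρ,q,W,D,τ:
  L: [ 3 -3  0  2  1 -1]
  M: [ 0  1  1  1  0  1]
  T: [-1  0 -3 -3  0 -2]
Row reduction gives pivot columns Q,ρ,q; rank = 3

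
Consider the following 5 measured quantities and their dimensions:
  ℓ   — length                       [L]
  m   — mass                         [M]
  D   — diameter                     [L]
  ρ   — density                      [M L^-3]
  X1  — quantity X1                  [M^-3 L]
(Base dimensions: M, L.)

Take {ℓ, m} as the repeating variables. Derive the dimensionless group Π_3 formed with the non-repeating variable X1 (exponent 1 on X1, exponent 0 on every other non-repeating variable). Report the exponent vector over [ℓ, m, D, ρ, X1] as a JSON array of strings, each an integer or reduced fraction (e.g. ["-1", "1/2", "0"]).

Dimensional matrix (M×L by ℓ×m×D×ρ×X1):
  M: [ 0  1  0  1 -3]
  L: [ 1  0  1 -3  1]
Echelon form has 2 nonzero rows (pivots: ℓ,m)
Repeat: ℓ,m; free: D,ρ,X1
RREF:
  r0: [   1    0    1   -3    1]
  r1: [   0    1    0    1   -3]
Fix exponent of X1 at 1, D at 0, ρ at 0; solve each RREF row for its pivot's exponent:
  r0: exp(ℓ) + (1)·1 = 0 ⇒ exp(ℓ) = -1
  r1: exp(m) + (-3)·1 = 0 ⇒ exp(m) = 3
Π_3 = ℓ^-1 · m^3 · X1

["-1", "3", "0", "0", "1"]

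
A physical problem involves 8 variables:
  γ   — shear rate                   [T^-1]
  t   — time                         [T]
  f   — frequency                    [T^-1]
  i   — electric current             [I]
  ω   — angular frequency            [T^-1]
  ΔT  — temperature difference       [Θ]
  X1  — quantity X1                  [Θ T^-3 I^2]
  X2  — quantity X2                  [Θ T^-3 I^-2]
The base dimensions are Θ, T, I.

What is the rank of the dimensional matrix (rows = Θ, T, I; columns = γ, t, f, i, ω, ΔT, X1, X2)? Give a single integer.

3

Exponent matrix [Θ,T,I] × [γ,t,f,i,ω,ΔT,X1,X2]:
  Θ: [ 0  0  0  0  0  1  1  1]
  T: [-1  1 -1  0 -1  0 -3 -3]
  I: [ 0  0  0  1  0  0  2 -2]
RREF → pivots at {γ,i,ΔT} ⇒ r = 3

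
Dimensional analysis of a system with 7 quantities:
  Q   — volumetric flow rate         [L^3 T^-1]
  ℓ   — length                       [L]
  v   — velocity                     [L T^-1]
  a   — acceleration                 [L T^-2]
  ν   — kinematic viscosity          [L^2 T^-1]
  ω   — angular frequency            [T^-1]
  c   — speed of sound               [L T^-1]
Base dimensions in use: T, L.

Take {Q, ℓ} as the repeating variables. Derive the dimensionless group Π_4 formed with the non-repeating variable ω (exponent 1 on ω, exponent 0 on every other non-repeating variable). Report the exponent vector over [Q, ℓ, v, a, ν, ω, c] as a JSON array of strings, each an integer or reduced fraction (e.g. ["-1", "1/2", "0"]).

Write exponents as rows T,L / cols Q,ℓ,v,a,ν,ω,c:
  T: [-1  0 -1 -2 -1 -1 -1]
  L: [ 3  1  1  1  2  0  1]
RREF → pivots at {Q,ℓ} ⇒ r = 2
Repeat: Q,ℓ; free: v,a,ν,ω,c
RREF:
  r0: [   1    0    1    2    1    1    1]
  r1: [   0    1   -2   -5   -1   -3   -2]
Fix exponent of ω at 1, v at 0, a at 0, ν at 0, c at 0; solve each RREF row for its pivot's exponent:
  r0: exp(Q) + (1)·1 = 0 ⇒ exp(Q) = -1
  r1: exp(ℓ) + (-3)·1 = 0 ⇒ exp(ℓ) = 3
Π_4 = Q^-1 · ℓ^3 · ω

["-1", "3", "0", "0", "0", "1", "0"]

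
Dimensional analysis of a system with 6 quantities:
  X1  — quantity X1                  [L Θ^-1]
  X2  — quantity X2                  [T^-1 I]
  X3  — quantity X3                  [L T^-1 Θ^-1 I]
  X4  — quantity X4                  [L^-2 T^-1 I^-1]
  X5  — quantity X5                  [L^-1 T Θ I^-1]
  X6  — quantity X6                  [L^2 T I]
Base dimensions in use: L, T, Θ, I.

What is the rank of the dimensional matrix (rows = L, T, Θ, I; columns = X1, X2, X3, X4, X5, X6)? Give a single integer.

Dimensional matrix (L×T×Θ×I by X1×X2×X3×X4×X5×X6):
  L: [ 1  0  1 -2 -1  2]
  T: [ 0 -1 -1 -1  1  1]
  Θ: [-1  0 -1  0  1  0]
  I: [ 0  1  1 -1 -1  1]
Echelon form has 3 nonzero rows (pivots: X1,X2,X4)

3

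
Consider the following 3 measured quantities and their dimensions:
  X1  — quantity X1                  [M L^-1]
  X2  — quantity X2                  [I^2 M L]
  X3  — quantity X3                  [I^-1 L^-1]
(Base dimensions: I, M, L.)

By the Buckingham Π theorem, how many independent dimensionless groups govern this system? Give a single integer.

1

Exponent matrix [I,M,L] × [X1,X2,X3]:
  I: [ 0  2 -1]
  M: [ 1  1  0]
  L: [-1  1 -1]
RREF → pivots at {X1,X2} ⇒ r = 2
3 vars − rank 2 = 1 Π group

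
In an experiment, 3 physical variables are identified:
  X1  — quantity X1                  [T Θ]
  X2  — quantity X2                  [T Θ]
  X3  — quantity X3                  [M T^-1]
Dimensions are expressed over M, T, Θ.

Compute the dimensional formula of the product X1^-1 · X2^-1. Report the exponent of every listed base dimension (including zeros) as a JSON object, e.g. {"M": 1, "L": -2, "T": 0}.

{"M": 0, "T": -2, "Θ": -2}

Write exponents as rows M,T,Θ / cols X1,X2,X3:
  M: [ 0  0  1]
  T: [ 1  1 -1]
  Θ: [ 1  1  0]
  [M]: (-1)·0+(-1)·0 = 0
  [T]: (-1)·1+(-1)·1 = -2
  [Θ]: (-1)·1+(-1)·1 = -2
⇒ T^-2 Θ^-2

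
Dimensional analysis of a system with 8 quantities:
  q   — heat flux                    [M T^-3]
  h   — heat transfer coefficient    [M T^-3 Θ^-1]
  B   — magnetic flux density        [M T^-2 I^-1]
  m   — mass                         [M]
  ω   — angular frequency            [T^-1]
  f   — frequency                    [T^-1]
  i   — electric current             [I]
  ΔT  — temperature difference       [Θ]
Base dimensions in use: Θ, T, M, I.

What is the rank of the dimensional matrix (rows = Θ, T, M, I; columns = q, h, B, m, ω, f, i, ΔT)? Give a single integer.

4

Exponent matrix [Θ,T,M,I] × [q,h,B,m,ω,f,i,ΔT]:
  Θ: [ 0 -1  0  0  0  0  0  1]
  T: [-3 -3 -2  0 -1 -1  0  0]
  M: [ 1  1  1  1  0  0  0  0]
  I: [ 0  0 -1  0  0  0  1  0]
RREF → pivots at {q,h,B,m} ⇒ r = 4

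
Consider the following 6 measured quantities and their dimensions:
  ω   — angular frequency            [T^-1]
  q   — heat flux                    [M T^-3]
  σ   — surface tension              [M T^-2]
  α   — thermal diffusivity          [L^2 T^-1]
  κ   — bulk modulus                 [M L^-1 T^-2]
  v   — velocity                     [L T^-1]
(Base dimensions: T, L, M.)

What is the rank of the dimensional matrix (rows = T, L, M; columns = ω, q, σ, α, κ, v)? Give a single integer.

Dimensional matrix (T×L×M by ω×q×σ×α×κ×v):
  T: [-1 -3 -2 -1 -2 -1]
  L: [ 0  0  0  2 -1  1]
  M: [ 0  1  1  0  1  0]
RREF → pivots at {ω,q,α} ⇒ r = 3

3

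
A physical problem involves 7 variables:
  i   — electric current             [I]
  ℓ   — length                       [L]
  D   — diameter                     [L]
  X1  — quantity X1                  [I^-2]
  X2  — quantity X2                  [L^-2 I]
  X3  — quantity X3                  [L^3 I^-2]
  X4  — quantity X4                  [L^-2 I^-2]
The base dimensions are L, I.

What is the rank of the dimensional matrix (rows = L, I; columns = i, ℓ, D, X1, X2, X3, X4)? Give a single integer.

2

Dimensional matrix (L×I by i×ℓ×D×X1×X2×X3×X4):
  L: [ 0  1  1  0 -2  3 -2]
  I: [ 1  0  0 -2  1 -2 -2]
Row reduction gives pivot columns i,ℓ; rank = 2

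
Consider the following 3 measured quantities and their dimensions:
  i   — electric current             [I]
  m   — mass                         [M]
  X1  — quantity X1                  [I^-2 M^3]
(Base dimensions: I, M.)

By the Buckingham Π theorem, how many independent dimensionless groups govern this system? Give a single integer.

1

Exponent matrix [I,M] × [i,m,X1]:
  I: [ 1  0 -2]
  M: [ 0  1  3]
Row reduction gives pivot columns i,m; rank = 2
3 vars − rank 2 = 1 Π group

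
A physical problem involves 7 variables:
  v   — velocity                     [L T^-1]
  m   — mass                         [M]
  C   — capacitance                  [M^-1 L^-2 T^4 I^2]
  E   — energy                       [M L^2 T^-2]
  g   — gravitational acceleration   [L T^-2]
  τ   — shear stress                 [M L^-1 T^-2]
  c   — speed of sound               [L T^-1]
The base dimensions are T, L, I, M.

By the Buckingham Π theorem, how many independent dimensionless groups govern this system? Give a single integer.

Dimensional matrix (T×L×I×M by v×m×C×E×g×τ×c):
  T: [-1  0  4 -2 -2 -2 -1]
  L: [ 1  0 -2  2  1 -1  1]
  I: [ 0  0  2  0  0  0  0]
  M: [ 0  1 -1  1  0  1  0]
RREF → pivots at {v,m,C,g} ⇒ r = 4
7 vars − rank 4 = 3 Π groups

3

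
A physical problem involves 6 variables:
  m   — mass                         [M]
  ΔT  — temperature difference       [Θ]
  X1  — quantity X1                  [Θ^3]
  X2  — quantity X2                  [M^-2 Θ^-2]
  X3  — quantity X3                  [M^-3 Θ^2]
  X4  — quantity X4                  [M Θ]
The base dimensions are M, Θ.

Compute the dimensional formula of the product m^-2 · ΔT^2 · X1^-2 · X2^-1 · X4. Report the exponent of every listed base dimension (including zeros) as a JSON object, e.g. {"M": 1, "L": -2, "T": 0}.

Dimensional matrix (M×Θ by m×ΔT×X1×X2×X3×X4):
  M: [ 1  0  0 -2 -3  1]
  Θ: [ 0  1  3 -2  2  1]
  [M]: (-2)·1+(2)·0+(-2)·0+(-1)·-2+(1)·1 = 1
  [Θ]: (-2)·0+(2)·1+(-2)·3+(-1)·-2+(1)·1 = -1
⇒ M Θ^-1

{"M": 1, "Θ": -1}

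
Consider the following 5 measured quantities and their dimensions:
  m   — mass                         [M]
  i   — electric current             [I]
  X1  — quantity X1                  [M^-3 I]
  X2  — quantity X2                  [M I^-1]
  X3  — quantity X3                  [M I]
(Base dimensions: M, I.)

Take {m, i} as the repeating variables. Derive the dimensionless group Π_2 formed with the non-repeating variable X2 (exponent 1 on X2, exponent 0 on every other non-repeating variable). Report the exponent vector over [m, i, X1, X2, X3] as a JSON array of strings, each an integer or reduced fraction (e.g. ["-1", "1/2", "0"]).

["-1", "1", "0", "1", "0"]

Exponent matrix [M,I] × [m,i,X1,X2,X3]:
  M: [ 1  0 -3  1  1]
  I: [ 0  1  1 -1  1]
RREF → pivots at {m,i} ⇒ r = 2
Pivot set = {m,i}, free = {X1,X2,X3}
RREF:
  r0: [   1    0   -3    1    1]
  r1: [   0    1    1   -1    1]
Fix exponent of X2 at 1, X1 at 0, X3 at 0; solve each RREF row for its pivot's exponent:
  r0: exp(m) + (1)·1 = 0 ⇒ exp(m) = -1
  r1: exp(i) + (-1)·1 = 0 ⇒ exp(i) = 1
Π_2 = m^-1 · i · X2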